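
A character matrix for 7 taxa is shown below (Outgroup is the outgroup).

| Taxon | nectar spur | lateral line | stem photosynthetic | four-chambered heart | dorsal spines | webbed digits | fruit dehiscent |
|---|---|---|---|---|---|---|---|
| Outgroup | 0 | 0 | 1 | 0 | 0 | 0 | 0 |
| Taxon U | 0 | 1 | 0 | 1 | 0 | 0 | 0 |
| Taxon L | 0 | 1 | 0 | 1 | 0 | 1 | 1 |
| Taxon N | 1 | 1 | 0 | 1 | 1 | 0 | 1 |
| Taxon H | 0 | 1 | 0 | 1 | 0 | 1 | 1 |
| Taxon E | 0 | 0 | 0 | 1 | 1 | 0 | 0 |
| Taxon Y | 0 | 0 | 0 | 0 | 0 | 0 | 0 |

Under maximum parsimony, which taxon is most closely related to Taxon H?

Taxon L

Character polarity is set by the outgroup: the derived state is whichever differs from the outgroup's state, so for stem photosynthetic the derived state is '0', and for the remaining characters it is '1'.
nectar spur (derived state '1') is unique to Taxon N (autapomorphy; uninformative for grouping).
lateral line: derived state '1' in Taxon H, Taxon L, Taxon N, and Taxon U only — synapomorphy for {Taxon H, Taxon L, Taxon N, Taxon U}.
All ingroup taxa share the derived state '0' for stem photosynthetic; it defines the ingroup but does not resolve relationships within it.
four-chambered heart: derived state '1' in Taxon E, Taxon H, Taxon L, Taxon N, and Taxon U only — synapomorphy for {Taxon E, Taxon H, Taxon L, Taxon N, Taxon U}.
dorsal spines (state '1') occurs in Taxon E and Taxon N but conflicts with the nesting implied by the other characters — most parsimoniously interpreted as homoplasy.
webbed digits: derived state '1' in Taxon H and Taxon L only — synapomorphy for {Taxon H, Taxon L}.
Only Taxon H, Taxon L, and Taxon N show the derived state '1' for fruit dehiscent, supporting them as a clade.
Most parsimonious ingroup topology: (((Taxon U,((Taxon L,Taxon H),Taxon N)),Taxon E),Taxon Y).
Taxon H and Taxon L form a cherry on this tree, so they are sister taxa.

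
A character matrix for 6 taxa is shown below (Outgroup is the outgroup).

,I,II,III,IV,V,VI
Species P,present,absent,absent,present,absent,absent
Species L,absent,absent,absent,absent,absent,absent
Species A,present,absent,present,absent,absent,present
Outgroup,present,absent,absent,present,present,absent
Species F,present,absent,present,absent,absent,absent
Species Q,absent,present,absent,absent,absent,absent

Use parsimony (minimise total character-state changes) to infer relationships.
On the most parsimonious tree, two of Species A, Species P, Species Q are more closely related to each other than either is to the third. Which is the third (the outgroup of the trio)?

Species P

Character polarity is set by the outgroup: the derived state is whichever differs from the outgroup's state, so for I, IV, V the derived state is 'absent', and for the remaining characters it is 'present'.
I: derived state 'absent' in Species L and Species Q only — synapomorphy for {Species L, Species Q}.
II: derived state 'present' in Species Q only — an autapomorphy, so it tells us nothing about relationships among taxa.
III (derived state 'present') is shared by Species A and Species F — a synapomorphy uniting that clade.
IV: derived state 'absent' in Species A, Species F, Species L, and Species Q only — synapomorphy for {Species A, Species F, Species L, Species Q}.
All ingroup taxa share the derived state 'absent' for V; it defines the ingroup but does not resolve relationships within it.
VI (derived state 'present') is unique to Species A (autapomorphy; uninformative for grouping).
Most parsimonious ingroup topology: (((Species A,Species F),(Species L,Species Q)),Species P).
Species A and Species Q share a more recent common ancestor with each other than either does with Species P, so Species P is the least closely related of the three.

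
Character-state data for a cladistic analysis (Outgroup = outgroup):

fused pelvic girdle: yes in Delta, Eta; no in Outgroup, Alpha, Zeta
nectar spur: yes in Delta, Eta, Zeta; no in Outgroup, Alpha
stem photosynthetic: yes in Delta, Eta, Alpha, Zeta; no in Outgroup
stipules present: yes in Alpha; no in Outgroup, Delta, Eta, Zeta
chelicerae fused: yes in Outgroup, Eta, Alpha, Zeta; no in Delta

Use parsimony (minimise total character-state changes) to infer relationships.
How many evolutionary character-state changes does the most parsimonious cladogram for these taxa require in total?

Character polarity is set by the outgroup: the derived state is whichever differs from the outgroup's state, so for chelicerae fused the derived state is 'no', and for the remaining characters it is 'yes'.
fused pelvic girdle (derived state 'yes') is shared by Delta and Eta — a synapomorphy uniting that clade.
Only Delta, Eta, and Zeta show the derived state 'yes' for nectar spur, supporting them as a clade.
stem photosynthetic (derived state 'yes') is shared by all ingroup taxa — unites the whole ingroup.
stipules present (derived state 'yes') is unique to Alpha (autapomorphy; uninformative for grouping).
chelicerae fused (derived state 'no') is unique to Delta (autapomorphy; uninformative for grouping).
Most parsimonious ingroup topology: (((Delta,Eta),Zeta),Alpha).
Changes per character on this tree: fused pelvic girdle: 1; nectar spur: 1; stem photosynthetic: 1; stipules present: 1; chelicerae fused: 1.
Total = 5.

5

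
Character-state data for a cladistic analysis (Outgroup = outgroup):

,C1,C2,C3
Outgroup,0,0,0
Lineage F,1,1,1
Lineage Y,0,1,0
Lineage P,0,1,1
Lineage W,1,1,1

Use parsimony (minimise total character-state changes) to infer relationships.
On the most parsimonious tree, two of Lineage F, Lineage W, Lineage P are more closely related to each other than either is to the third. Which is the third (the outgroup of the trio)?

Lineage P

The outgroup has state '0' for every character, so '1' is the derived state throughout.
Only Lineage F and Lineage W show the derived state '1' for C1, supporting them as a clade.
All ingroup taxa share the derived state '1' for C2; it defines the ingroup but does not resolve relationships within it.
C3 (derived state '1') is shared by Lineage F, Lineage P, and Lineage W — a synapomorphy uniting that clade.
Most parsimonious ingroup topology: (((Lineage F,Lineage W),Lineage P),Lineage Y).
Lineage F and Lineage W share a more recent common ancestor with each other than either does with Lineage P, so Lineage P is the least closely related of the three.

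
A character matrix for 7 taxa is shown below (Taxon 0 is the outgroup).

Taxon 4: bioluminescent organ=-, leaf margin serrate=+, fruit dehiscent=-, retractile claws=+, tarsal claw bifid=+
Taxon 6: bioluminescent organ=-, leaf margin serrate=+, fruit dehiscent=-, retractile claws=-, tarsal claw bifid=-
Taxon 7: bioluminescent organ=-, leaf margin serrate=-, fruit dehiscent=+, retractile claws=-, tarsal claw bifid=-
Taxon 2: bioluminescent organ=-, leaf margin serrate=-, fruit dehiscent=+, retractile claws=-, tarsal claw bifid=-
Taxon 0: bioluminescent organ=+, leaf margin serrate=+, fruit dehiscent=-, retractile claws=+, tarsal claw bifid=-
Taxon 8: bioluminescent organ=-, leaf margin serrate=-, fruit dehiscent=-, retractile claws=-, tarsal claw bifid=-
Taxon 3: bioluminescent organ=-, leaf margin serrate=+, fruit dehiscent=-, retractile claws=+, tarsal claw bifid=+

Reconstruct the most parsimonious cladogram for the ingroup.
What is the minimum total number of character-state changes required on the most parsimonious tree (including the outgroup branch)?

5

Character polarity is set by the outgroup: the derived state is whichever differs from the outgroup's state, so for bioluminescent organ, leaf margin serrate, retractile claws the derived state is '-', and for the remaining characters it is '+'.
All ingroup taxa share the derived state '-' for bioluminescent organ; it defines the ingroup but does not resolve relationships within it.
Only Taxon 2, Taxon 7, and Taxon 8 show the derived state '-' for leaf margin serrate, supporting them as a clade.
fruit dehiscent: derived state '+' in Taxon 2 and Taxon 7 only — synapomorphy for {Taxon 2, Taxon 7}.
retractile claws: derived state '-' in Taxon 2, Taxon 6, Taxon 7, and Taxon 8 only — synapomorphy for {Taxon 2, Taxon 6, Taxon 7, Taxon 8}.
Only Taxon 3 and Taxon 4 show the derived state '+' for tarsal claw bifid, supporting them as a clade.
Most parsimonious ingroup topology: ((Taxon 6,((Taxon 2,Taxon 7),Taxon 8)),(Taxon 3,Taxon 4)).
Changes per character on this tree: bioluminescent organ: 1; leaf margin serrate: 1; fruit dehiscent: 1; retractile claws: 1; tarsal claw bifid: 1.
Total = 5.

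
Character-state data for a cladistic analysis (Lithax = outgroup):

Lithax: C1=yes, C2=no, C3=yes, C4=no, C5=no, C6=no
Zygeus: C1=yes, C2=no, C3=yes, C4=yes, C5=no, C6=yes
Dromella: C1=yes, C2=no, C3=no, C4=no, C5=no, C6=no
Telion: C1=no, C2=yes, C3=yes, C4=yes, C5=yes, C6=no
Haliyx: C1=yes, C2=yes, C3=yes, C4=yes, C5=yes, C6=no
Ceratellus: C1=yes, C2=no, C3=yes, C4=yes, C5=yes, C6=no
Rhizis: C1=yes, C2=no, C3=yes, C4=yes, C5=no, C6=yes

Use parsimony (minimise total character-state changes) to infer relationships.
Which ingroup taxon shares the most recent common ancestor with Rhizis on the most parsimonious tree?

Character polarity is set by the outgroup: the derived state is whichever differs from the outgroup's state, so for C1, C3 the derived state is 'no', and for the remaining characters it is 'yes'.
C1: derived state 'no' in Telion only — an autapomorphy, so it tells us nothing about relationships among taxa.
Only Haliyx and Telion show the derived state 'yes' for C2, supporting them as a clade.
C3 (derived state 'no') is unique to Dromella (autapomorphy; uninformative for grouping).
C4 (derived state 'yes') is shared by Ceratellus, Haliyx, Rhizis, Telion, and Zygeus — a synapomorphy uniting that clade.
C5: derived state 'yes' in Ceratellus, Haliyx, and Telion only — synapomorphy for {Ceratellus, Haliyx, Telion}.
Only Rhizis and Zygeus show the derived state 'yes' for C6, supporting them as a clade.
Most parsimonious ingroup topology: (((Zygeus,Rhizis),((Telion,Haliyx),Ceratellus)),Dromella).
Rhizis and Zygeus form a cherry on this tree, so they are sister taxa.

Zygeus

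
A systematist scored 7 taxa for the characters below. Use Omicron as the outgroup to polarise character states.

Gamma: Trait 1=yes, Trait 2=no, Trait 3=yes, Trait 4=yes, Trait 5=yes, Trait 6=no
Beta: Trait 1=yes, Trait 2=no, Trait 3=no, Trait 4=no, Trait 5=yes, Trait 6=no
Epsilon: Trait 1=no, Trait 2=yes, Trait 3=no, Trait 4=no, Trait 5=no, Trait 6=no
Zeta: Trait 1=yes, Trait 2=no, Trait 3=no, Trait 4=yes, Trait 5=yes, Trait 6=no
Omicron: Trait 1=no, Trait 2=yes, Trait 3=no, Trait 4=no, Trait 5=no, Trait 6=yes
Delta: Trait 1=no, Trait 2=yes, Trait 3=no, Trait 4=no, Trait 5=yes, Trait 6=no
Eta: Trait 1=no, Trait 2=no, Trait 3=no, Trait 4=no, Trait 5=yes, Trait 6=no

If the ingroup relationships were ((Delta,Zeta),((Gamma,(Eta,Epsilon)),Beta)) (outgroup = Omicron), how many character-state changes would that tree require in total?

12

Map each character onto ((Delta,Zeta),((Gamma,(Eta,Epsilon)),Beta)) (rooted by Omicron) and count the minimum state changes it requires (Fitch parsimony):
Trait 1: 3; Trait 2: 3; Trait 3: 1; Trait 4: 2; Trait 5: 2; Trait 6: 1.
Total tree length = 12.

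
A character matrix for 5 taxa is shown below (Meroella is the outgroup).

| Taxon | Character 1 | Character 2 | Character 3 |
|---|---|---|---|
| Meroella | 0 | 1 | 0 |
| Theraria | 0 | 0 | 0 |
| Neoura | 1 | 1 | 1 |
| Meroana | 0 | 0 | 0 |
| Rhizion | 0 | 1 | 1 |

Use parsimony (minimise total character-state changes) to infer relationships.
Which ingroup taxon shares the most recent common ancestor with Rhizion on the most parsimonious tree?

Neoura

Character polarity is set by the outgroup: the derived state is whichever differs from the outgroup's state, so for Character 2 the derived state is '0', and for the remaining characters it is '1'.
Character 1 (derived state '1') is unique to Neoura (autapomorphy; uninformative for grouping).
Character 2 (derived state '0') is shared by Meroana and Theraria — a synapomorphy uniting that clade.
Character 3: derived state '1' in Neoura and Rhizion only — synapomorphy for {Neoura, Rhizion}.
Most parsimonious ingroup topology: ((Theraria,Meroana),(Neoura,Rhizion)).
Rhizion and Neoura form a cherry on this tree, so they are sister taxa.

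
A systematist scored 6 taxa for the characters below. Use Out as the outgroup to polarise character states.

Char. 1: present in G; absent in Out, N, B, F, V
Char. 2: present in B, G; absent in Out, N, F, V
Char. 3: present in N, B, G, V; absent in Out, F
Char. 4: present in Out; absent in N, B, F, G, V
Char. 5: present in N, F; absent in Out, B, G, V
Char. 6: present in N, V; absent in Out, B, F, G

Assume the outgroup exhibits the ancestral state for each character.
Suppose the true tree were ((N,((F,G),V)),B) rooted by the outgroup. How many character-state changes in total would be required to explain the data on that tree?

10

Map each character onto ((N,((F,G),V)),B) (rooted by Out) and count the minimum state changes it requires (Fitch parsimony):
Char. 1: 1; Char. 2: 2; Char. 3: 2; Char. 4: 1; Char. 5: 2; Char. 6: 2.
Total tree length = 10.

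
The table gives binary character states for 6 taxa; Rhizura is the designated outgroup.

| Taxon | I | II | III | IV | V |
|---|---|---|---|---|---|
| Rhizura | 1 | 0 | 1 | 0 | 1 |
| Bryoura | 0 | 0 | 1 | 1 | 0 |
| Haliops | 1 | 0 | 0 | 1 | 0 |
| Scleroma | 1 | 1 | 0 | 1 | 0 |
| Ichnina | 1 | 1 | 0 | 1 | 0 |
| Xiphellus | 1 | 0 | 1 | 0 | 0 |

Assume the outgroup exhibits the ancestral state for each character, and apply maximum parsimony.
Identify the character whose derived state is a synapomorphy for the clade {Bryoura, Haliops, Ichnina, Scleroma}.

IV

Character polarity is set by the outgroup: the derived state is whichever differs from the outgroup's state, so for I, III, V the derived state is '0', and for the remaining characters it is '1'.
I: derived state '0' in Bryoura only — an autapomorphy, so it tells us nothing about relationships among taxa.
II (derived state '1') is shared by Ichnina and Scleroma — a synapomorphy uniting that clade.
III: derived state '0' in Haliops, Ichnina, and Scleroma only — synapomorphy for {Haliops, Ichnina, Scleroma}.
Only Bryoura, Haliops, Ichnina, and Scleroma show the derived state '1' for IV, supporting them as a clade.
V (derived state '0') is shared by all ingroup taxa — unites the whole ingroup.
Most parsimonious ingroup topology: ((Bryoura,(Haliops,(Scleroma,Ichnina))),Xiphellus).
The clade {Bryoura, Haliops, Ichnina, Scleroma} is supported by IV: its derived state '1' occurs in exactly those taxa and in no other taxon (including the outgroup).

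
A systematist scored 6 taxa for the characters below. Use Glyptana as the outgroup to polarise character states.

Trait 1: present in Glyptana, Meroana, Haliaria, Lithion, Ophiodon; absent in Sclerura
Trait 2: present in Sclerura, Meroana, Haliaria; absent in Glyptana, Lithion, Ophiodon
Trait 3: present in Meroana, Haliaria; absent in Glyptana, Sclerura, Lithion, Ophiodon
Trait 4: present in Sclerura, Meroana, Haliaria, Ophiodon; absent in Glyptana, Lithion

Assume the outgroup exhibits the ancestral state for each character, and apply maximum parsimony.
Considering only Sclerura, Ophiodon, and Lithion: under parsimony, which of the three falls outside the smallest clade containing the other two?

Lithion

Character polarity is set by the outgroup: the derived state is whichever differs from the outgroup's state, so for Trait 1 the derived state is 'absent', and for the remaining characters it is 'present'.
Trait 1: derived state 'absent' in Sclerura only — an autapomorphy, so it tells us nothing about relationships among taxa.
Only Haliaria, Meroana, and Sclerura show the derived state 'present' for Trait 2, supporting them as a clade.
Only Haliaria and Meroana show the derived state 'present' for Trait 3, supporting them as a clade.
Only Haliaria, Meroana, Ophiodon, and Sclerura show the derived state 'present' for Trait 4, supporting them as a clade.
Most parsimonious ingroup topology: (((Sclerura,(Meroana,Haliaria)),Ophiodon),Lithion).
Sclerura and Ophiodon share a more recent common ancestor with each other than either does with Lithion, so Lithion is the least closely related of the three.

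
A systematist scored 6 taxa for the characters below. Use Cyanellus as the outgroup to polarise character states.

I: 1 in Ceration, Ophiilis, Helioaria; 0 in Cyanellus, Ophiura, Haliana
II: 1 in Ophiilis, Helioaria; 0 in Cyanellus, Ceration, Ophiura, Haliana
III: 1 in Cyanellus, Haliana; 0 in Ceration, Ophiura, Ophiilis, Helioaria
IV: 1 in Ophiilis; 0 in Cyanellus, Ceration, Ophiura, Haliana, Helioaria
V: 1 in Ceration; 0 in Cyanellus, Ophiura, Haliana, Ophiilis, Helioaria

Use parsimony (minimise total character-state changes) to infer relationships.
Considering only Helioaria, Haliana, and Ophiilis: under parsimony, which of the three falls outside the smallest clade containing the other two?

Character polarity is set by the outgroup: the derived state is whichever differs from the outgroup's state, so for III the derived state is '0', and for the remaining characters it is '1'.
I: derived state '1' in Ceration, Helioaria, and Ophiilis only — synapomorphy for {Ceration, Helioaria, Ophiilis}.
II (derived state '1') is shared by Helioaria and Ophiilis — a synapomorphy uniting that clade.
III (derived state '0') is shared by Ceration, Helioaria, Ophiilis, and Ophiura — a synapomorphy uniting that clade.
IV (derived state '1') is unique to Ophiilis (autapomorphy; uninformative for grouping).
V (derived state '1') is unique to Ceration (autapomorphy; uninformative for grouping).
Most parsimonious ingroup topology: (((Ceration,(Ophiilis,Helioaria)),Ophiura),Haliana).
Ophiilis and Helioaria share a more recent common ancestor with each other than either does with Haliana, so Haliana is the least closely related of the three.

Haliana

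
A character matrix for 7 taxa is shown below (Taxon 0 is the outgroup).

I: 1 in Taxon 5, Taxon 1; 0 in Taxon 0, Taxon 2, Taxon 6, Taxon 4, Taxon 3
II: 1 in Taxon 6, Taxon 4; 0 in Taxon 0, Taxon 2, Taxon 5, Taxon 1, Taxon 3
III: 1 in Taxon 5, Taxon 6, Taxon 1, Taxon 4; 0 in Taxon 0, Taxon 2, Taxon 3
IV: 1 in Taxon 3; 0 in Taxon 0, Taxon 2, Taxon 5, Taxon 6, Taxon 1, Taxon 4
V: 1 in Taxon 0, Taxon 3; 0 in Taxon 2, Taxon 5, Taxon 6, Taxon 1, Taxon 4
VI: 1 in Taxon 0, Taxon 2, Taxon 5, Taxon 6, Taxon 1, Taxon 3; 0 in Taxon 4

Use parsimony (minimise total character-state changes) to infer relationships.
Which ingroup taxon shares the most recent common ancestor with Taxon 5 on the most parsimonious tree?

Taxon 1

Character polarity is set by the outgroup: the derived state is whichever differs from the outgroup's state, so for V, VI the derived state is '0', and for the remaining characters it is '1'.
I (derived state '1') is shared by Taxon 1 and Taxon 5 — a synapomorphy uniting that clade.
Only Taxon 4 and Taxon 6 show the derived state '1' for II, supporting them as a clade.
III: derived state '1' in Taxon 1, Taxon 4, Taxon 5, and Taxon 6 only — synapomorphy for {Taxon 1, Taxon 4, Taxon 5, Taxon 6}.
IV (derived state '1') is unique to Taxon 3 (autapomorphy; uninformative for grouping).
V (derived state '0') is shared by Taxon 1, Taxon 2, Taxon 4, Taxon 5, and Taxon 6 — a synapomorphy uniting that clade.
VI (derived state '0') is unique to Taxon 4 (autapomorphy; uninformative for grouping).
Most parsimonious ingroup topology: ((Taxon 2,((Taxon 5,Taxon 1),(Taxon 6,Taxon 4))),Taxon 3).
Taxon 5 and Taxon 1 form a cherry on this tree, so they are sister taxa.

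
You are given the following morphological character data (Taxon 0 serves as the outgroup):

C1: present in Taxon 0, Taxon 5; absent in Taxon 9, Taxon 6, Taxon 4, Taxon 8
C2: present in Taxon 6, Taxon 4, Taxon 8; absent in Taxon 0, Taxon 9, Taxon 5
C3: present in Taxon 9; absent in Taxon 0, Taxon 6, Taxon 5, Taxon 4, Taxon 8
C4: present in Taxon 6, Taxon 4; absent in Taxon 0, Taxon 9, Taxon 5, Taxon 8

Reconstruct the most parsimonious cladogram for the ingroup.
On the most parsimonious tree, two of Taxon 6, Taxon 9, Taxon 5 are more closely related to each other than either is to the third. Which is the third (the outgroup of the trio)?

Taxon 5

Character polarity is set by the outgroup: the derived state is whichever differs from the outgroup's state, so for C1 the derived state is 'absent', and for the remaining characters it is 'present'.
C1: derived state 'absent' in Taxon 4, Taxon 6, Taxon 8, and Taxon 9 only — synapomorphy for {Taxon 4, Taxon 6, Taxon 8, Taxon 9}.
Only Taxon 4, Taxon 6, and Taxon 8 show the derived state 'present' for C2, supporting them as a clade.
C3: derived state 'present' in Taxon 9 only — an autapomorphy, so it tells us nothing about relationships among taxa.
C4 (derived state 'present') is shared by Taxon 4 and Taxon 6 — a synapomorphy uniting that clade.
Most parsimonious ingroup topology: ((Taxon 9,((Taxon 6,Taxon 4),Taxon 8)),Taxon 5).
Taxon 9 and Taxon 6 share a more recent common ancestor with each other than either does with Taxon 5, so Taxon 5 is the least closely related of the three.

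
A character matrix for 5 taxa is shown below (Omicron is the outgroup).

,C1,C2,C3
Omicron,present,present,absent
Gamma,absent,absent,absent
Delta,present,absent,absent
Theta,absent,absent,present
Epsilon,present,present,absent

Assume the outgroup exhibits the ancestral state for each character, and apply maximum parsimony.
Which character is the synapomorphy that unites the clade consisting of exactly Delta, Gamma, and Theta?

Character polarity is set by the outgroup: the derived state is whichever differs from the outgroup's state, so for C1, C2 the derived state is 'absent', and for the remaining characters it is 'present'.
Only Gamma and Theta show the derived state 'absent' for C1, supporting them as a clade.
Only Delta, Gamma, and Theta show the derived state 'absent' for C2, supporting them as a clade.
C3: derived state 'present' in Theta only — an autapomorphy, so it tells us nothing about relationships among taxa.
Most parsimonious ingroup topology: (((Gamma,Theta),Delta),Epsilon).
The clade {Delta, Gamma, Theta} is supported by C2: its derived state 'absent' occurs in exactly those taxa and in no other taxon (including the outgroup).

C2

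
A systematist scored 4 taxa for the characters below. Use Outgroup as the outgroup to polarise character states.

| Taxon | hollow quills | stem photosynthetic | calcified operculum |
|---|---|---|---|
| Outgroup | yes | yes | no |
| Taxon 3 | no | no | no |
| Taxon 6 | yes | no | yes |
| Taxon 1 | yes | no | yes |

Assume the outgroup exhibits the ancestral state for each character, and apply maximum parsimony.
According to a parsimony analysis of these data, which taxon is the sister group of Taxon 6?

Character polarity is set by the outgroup: the derived state is whichever differs from the outgroup's state, so for hollow quills, stem photosynthetic the derived state is 'no', and for the remaining characters it is 'yes'.
hollow quills (derived state 'no') is unique to Taxon 3 (autapomorphy; uninformative for grouping).
All ingroup taxa share the derived state 'no' for stem photosynthetic; it defines the ingroup but does not resolve relationships within it.
calcified operculum (derived state 'yes') is shared by Taxon 1 and Taxon 6 — a synapomorphy uniting that clade.
Most parsimonious ingroup topology: (Taxon 3,(Taxon 6,Taxon 1)).
Taxon 6 and Taxon 1 form a cherry on this tree, so they are sister taxa.

Taxon 1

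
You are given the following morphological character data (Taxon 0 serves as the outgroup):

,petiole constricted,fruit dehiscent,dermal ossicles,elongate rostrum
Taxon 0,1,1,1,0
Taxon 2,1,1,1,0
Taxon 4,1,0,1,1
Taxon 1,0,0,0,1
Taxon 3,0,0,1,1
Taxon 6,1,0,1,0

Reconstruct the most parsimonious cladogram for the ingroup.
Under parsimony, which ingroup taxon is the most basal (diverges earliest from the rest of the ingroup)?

Character polarity is set by the outgroup: the derived state is whichever differs from the outgroup's state, so for petiole constricted, fruit dehiscent, dermal ossicles the derived state is '0', and for the remaining characters it is '1'.
Only Taxon 1 and Taxon 3 show the derived state '0' for petiole constricted, supporting them as a clade.
fruit dehiscent: derived state '0' in Taxon 1, Taxon 3, Taxon 4, and Taxon 6 only — synapomorphy for {Taxon 1, Taxon 3, Taxon 4, Taxon 6}.
dermal ossicles (derived state '0') is unique to Taxon 1 (autapomorphy; uninformative for grouping).
elongate rostrum (derived state '1') is shared by Taxon 1, Taxon 3, and Taxon 4 — a synapomorphy uniting that clade.
Most parsimonious ingroup topology: (Taxon 2,((Taxon 4,(Taxon 1,Taxon 3)),Taxon 6)).
Taxon 2 is sister to the clade containing all other ingroup taxa, so it is the earliest-diverging (most basal) ingroup lineage.

Taxon 2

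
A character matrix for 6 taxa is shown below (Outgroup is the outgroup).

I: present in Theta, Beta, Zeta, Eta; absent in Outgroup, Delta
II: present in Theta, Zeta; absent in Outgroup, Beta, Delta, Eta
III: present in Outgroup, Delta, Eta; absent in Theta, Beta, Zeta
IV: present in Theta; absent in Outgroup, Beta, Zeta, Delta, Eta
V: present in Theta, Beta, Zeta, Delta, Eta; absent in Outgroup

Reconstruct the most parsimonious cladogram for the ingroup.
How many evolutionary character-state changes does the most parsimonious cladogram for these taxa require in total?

Character polarity is set by the outgroup: the derived state is whichever differs from the outgroup's state, so for III the derived state is 'absent', and for the remaining characters it is 'present'.
I (derived state 'present') is shared by Beta, Eta, Theta, and Zeta — a synapomorphy uniting that clade.
II (derived state 'present') is shared by Theta and Zeta — a synapomorphy uniting that clade.
III: derived state 'absent' in Beta, Theta, and Zeta only — synapomorphy for {Beta, Theta, Zeta}.
IV: derived state 'present' in Theta only — an autapomorphy, so it tells us nothing about relationships among taxa.
V (derived state 'present') is shared by all ingroup taxa — unites the whole ingroup.
Most parsimonious ingroup topology: ((((Theta,Zeta),Beta),Eta),Delta).
Changes per character on this tree: I: 1; II: 1; III: 1; IV: 1; V: 1.
Total = 5.

5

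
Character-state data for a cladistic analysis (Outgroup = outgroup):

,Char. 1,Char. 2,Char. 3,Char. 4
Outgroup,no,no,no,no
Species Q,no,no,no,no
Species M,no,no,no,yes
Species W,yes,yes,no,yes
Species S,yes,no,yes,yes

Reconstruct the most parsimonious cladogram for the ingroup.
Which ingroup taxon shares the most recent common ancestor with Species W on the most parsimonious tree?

Species S

The outgroup has state 'no' for every character, so 'yes' is the derived state throughout.
Char. 1: derived state 'yes' in Species S and Species W only — synapomorphy for {Species S, Species W}.
Char. 2: derived state 'yes' in Species W only — an autapomorphy, so it tells us nothing about relationships among taxa.
Char. 3: derived state 'yes' in Species S only — an autapomorphy, so it tells us nothing about relationships among taxa.
Char. 4: derived state 'yes' in Species M, Species S, and Species W only — synapomorphy for {Species M, Species S, Species W}.
Most parsimonious ingroup topology: (Species Q,(Species M,(Species W,Species S))).
Species W and Species S form a cherry on this tree, so they are sister taxa.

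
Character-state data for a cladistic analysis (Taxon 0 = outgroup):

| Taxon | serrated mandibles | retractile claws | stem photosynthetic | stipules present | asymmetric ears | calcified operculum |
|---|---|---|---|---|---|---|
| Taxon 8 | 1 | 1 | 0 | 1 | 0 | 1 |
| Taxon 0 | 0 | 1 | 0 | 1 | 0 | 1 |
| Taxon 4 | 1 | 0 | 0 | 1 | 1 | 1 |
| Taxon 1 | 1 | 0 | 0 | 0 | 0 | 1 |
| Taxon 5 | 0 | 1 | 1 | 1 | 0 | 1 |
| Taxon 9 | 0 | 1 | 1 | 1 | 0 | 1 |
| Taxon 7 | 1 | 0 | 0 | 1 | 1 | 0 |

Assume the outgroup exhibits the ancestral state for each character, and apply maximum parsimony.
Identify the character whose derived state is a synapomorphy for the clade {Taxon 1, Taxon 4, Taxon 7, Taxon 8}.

serrated mandibles

Character polarity is set by the outgroup: the derived state is whichever differs from the outgroup's state, so for retractile claws, stipules present, calcified operculum the derived state is '0', and for the remaining characters it is '1'.
serrated mandibles: derived state '1' in Taxon 1, Taxon 4, Taxon 7, and Taxon 8 only — synapomorphy for {Taxon 1, Taxon 4, Taxon 7, Taxon 8}.
Only Taxon 1, Taxon 4, and Taxon 7 show the derived state '0' for retractile claws, supporting them as a clade.
stem photosynthetic: derived state '1' in Taxon 5 and Taxon 9 only — synapomorphy for {Taxon 5, Taxon 9}.
stipules present: derived state '0' in Taxon 1 only — an autapomorphy, so it tells us nothing about relationships among taxa.
Only Taxon 4 and Taxon 7 show the derived state '1' for asymmetric ears, supporting them as a clade.
calcified operculum (derived state '0') is unique to Taxon 7 (autapomorphy; uninformative for grouping).
Most parsimonious ingroup topology: ((Taxon 9,Taxon 5),(Taxon 8,((Taxon 7,Taxon 4),Taxon 1))).
The clade {Taxon 1, Taxon 4, Taxon 7, Taxon 8} is supported by serrated mandibles: its derived state '1' occurs in exactly those taxa and in no other taxon (including the outgroup).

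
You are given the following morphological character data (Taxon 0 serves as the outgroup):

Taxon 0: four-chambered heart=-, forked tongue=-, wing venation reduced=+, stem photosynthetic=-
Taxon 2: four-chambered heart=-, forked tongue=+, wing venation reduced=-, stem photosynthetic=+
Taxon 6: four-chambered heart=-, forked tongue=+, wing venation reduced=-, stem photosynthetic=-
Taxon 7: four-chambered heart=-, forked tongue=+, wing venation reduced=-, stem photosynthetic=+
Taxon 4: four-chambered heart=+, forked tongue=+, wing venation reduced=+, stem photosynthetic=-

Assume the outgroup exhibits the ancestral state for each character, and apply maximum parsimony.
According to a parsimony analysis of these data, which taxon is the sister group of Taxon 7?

Taxon 2

Character polarity is set by the outgroup: the derived state is whichever differs from the outgroup's state, so for wing venation reduced the derived state is '-', and for the remaining characters it is '+'.
four-chambered heart: derived state '+' in Taxon 4 only — an autapomorphy, so it tells us nothing about relationships among taxa.
All ingroup taxa share the derived state '+' for forked tongue; it defines the ingroup but does not resolve relationships within it.
wing venation reduced (derived state '-') is shared by Taxon 2, Taxon 6, and Taxon 7 — a synapomorphy uniting that clade.
stem photosynthetic: derived state '+' in Taxon 2 and Taxon 7 only — synapomorphy for {Taxon 2, Taxon 7}.
Most parsimonious ingroup topology: (((Taxon 2,Taxon 7),Taxon 6),Taxon 4).
Taxon 7 and Taxon 2 form a cherry on this tree, so they are sister taxa.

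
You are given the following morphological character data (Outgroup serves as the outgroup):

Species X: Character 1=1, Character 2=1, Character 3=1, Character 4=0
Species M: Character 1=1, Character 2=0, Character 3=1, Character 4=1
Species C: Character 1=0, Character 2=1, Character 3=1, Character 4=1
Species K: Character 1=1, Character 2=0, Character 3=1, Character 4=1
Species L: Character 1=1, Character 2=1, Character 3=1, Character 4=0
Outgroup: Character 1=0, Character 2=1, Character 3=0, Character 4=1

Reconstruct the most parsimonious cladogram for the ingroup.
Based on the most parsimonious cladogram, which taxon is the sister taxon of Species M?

Species K

Character polarity is set by the outgroup: the derived state is whichever differs from the outgroup's state, so for Character 2, Character 4 the derived state is '0', and for the remaining characters it is '1'.
Character 1: derived state '1' in Species K, Species L, Species M, and Species X only — synapomorphy for {Species K, Species L, Species M, Species X}.
Character 2: derived state '0' in Species K and Species M only — synapomorphy for {Species K, Species M}.
Character 3 (derived state '1') is shared by all ingroup taxa — unites the whole ingroup.
Only Species L and Species X show the derived state '0' for Character 4, supporting them as a clade.
Most parsimonious ingroup topology: (Species C,((Species K,Species M),(Species X,Species L))).
Species M and Species K form a cherry on this tree, so they are sister taxa.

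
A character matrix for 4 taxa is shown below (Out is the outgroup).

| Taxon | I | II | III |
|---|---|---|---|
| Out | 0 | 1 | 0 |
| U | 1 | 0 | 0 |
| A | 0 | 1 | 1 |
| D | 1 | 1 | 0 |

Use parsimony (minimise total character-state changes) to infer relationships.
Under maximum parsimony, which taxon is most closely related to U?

Character polarity is set by the outgroup: the derived state is whichever differs from the outgroup's state, so for II the derived state is '0', and for the remaining characters it is '1'.
I (derived state '1') is shared by D and U — a synapomorphy uniting that clade.
II (derived state '0') is unique to U (autapomorphy; uninformative for grouping).
III: derived state '1' in A only — an autapomorphy, so it tells us nothing about relationships among taxa.
Most parsimonious ingroup topology: ((U,D),A).
U and D form a cherry on this tree, so they are sister taxa.

D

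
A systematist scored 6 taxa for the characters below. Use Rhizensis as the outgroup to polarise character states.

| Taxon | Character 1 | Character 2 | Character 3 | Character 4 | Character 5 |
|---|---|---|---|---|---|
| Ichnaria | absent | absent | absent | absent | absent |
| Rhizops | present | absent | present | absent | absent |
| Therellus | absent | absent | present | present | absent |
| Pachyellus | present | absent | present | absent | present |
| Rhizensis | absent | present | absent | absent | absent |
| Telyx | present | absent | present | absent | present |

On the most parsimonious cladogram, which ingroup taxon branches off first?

Character polarity is set by the outgroup: the derived state is whichever differs from the outgroup's state, so for Character 2 the derived state is 'absent', and for the remaining characters it is 'present'.
Character 1 (derived state 'present') is shared by Pachyellus, Rhizops, and Telyx — a synapomorphy uniting that clade.
Character 2 (derived state 'absent') is shared by all ingroup taxa — unites the whole ingroup.
Only Pachyellus, Rhizops, Telyx, and Therellus show the derived state 'present' for Character 3, supporting them as a clade.
Character 4: derived state 'present' in Therellus only — an autapomorphy, so it tells us nothing about relationships among taxa.
Character 5: derived state 'present' in Pachyellus and Telyx only — synapomorphy for {Pachyellus, Telyx}.
Most parsimonious ingroup topology: (((Rhizops,(Telyx,Pachyellus)),Therellus),Ichnaria).
Ichnaria is sister to the clade containing all other ingroup taxa, so it is the earliest-diverging (most basal) ingroup lineage.

Ichnaria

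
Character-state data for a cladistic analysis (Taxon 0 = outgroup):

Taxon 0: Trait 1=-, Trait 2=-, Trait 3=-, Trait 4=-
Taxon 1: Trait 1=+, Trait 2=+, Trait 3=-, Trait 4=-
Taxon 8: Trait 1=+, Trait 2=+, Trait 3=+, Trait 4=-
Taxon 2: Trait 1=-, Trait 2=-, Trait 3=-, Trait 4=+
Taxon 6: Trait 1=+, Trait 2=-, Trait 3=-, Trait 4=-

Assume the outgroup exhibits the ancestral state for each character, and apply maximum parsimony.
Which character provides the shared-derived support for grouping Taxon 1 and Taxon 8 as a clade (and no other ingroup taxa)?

Trait 2

The outgroup has state '-' for every character, so '+' is the derived state throughout.
Trait 1: derived state '+' in Taxon 1, Taxon 6, and Taxon 8 only — synapomorphy for {Taxon 1, Taxon 6, Taxon 8}.
Trait 2 (derived state '+') is shared by Taxon 1 and Taxon 8 — a synapomorphy uniting that clade.
Trait 3: derived state '+' in Taxon 8 only — an autapomorphy, so it tells us nothing about relationships among taxa.
Trait 4 (derived state '+') is unique to Taxon 2 (autapomorphy; uninformative for grouping).
Most parsimonious ingroup topology: (((Taxon 1,Taxon 8),Taxon 6),Taxon 2).
The clade {Taxon 1, Taxon 8} is supported by Trait 2: its derived state '+' occurs in exactly those taxa and in no other taxon (including the outgroup).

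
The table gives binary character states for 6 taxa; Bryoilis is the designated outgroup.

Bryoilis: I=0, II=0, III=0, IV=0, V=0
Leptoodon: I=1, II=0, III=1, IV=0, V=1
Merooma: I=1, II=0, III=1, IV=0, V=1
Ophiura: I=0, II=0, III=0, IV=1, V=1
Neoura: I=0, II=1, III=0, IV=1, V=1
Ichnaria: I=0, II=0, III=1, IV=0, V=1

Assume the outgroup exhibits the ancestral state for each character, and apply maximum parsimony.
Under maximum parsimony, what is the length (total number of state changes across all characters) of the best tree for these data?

The outgroup has state '0' for every character, so '1' is the derived state throughout.
I: derived state '1' in Leptoodon and Merooma only — synapomorphy for {Leptoodon, Merooma}.
II: derived state '1' in Neoura only — an autapomorphy, so it tells us nothing about relationships among taxa.
III: derived state '1' in Ichnaria, Leptoodon, and Merooma only — synapomorphy for {Ichnaria, Leptoodon, Merooma}.
IV (derived state '1') is shared by Neoura and Ophiura — a synapomorphy uniting that clade.
All ingroup taxa share the derived state '1' for V; it defines the ingroup but does not resolve relationships within it.
Most parsimonious ingroup topology: (((Leptoodon,Merooma),Ichnaria),(Ophiura,Neoura)).
Changes per character on this tree: I: 1; II: 1; III: 1; IV: 1; V: 1.
Total = 5.

5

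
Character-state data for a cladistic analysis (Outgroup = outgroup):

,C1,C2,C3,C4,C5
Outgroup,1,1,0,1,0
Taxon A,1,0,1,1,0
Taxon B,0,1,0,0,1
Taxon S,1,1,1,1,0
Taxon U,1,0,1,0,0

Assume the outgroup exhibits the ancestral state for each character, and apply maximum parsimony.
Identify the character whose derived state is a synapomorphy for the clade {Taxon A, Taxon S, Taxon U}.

Character polarity is set by the outgroup: the derived state is whichever differs from the outgroup's state, so for C1, C2, C4 the derived state is '0', and for the remaining characters it is '1'.
C1: derived state '0' in Taxon B only — an autapomorphy, so it tells us nothing about relationships among taxa.
C2 (derived state '0') is shared by Taxon A and Taxon U — a synapomorphy uniting that clade.
Only Taxon A, Taxon S, and Taxon U show the derived state '1' for C3, supporting them as a clade.
C4 (state '0') occurs in Taxon B and Taxon U but conflicts with the nesting implied by the other characters — most parsimoniously interpreted as homoplasy.
C5 (derived state '1') is unique to Taxon B (autapomorphy; uninformative for grouping).
Most parsimonious ingroup topology: (((Taxon A,Taxon U),Taxon S),Taxon B).
The clade {Taxon A, Taxon S, Taxon U} is supported by C3: its derived state '1' occurs in exactly those taxa and in no other taxon (including the outgroup).

C3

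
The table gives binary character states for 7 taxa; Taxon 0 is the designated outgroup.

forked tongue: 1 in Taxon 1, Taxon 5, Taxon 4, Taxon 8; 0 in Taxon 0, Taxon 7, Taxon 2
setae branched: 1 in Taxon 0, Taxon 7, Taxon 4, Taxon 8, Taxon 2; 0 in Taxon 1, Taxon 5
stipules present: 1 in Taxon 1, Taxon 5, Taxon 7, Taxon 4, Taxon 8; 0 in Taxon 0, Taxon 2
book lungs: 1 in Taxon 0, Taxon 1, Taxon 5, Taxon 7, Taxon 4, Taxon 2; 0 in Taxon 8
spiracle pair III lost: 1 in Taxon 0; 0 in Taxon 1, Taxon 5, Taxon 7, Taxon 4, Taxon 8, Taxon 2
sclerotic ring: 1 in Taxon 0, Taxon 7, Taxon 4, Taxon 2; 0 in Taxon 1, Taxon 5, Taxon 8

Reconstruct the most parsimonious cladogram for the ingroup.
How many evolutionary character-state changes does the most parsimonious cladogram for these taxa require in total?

6

Character polarity is set by the outgroup: the derived state is whichever differs from the outgroup's state, so for setae branched, book lungs, spiracle pair III lost, sclerotic ring the derived state is '0', and for the remaining characters it is '1'.
forked tongue (derived state '1') is shared by Taxon 1, Taxon 4, Taxon 5, and Taxon 8 — a synapomorphy uniting that clade.
setae branched: derived state '0' in Taxon 1 and Taxon 5 only — synapomorphy for {Taxon 1, Taxon 5}.
stipules present (derived state '1') is shared by Taxon 1, Taxon 4, Taxon 5, Taxon 7, and Taxon 8 — a synapomorphy uniting that clade.
book lungs (derived state '0') is unique to Taxon 8 (autapomorphy; uninformative for grouping).
spiracle pair III lost (derived state '0') is shared by all ingroup taxa — unites the whole ingroup.
Only Taxon 1, Taxon 5, and Taxon 8 show the derived state '0' for sclerotic ring, supporting them as a clade.
Most parsimonious ingroup topology: (((((Taxon 1,Taxon 5),Taxon 8),Taxon 4),Taxon 7),Taxon 2).
Changes per character on this tree: forked tongue: 1; setae branched: 1; stipules present: 1; book lungs: 1; spiracle pair III lost: 1; sclerotic ring: 1.
Total = 6.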